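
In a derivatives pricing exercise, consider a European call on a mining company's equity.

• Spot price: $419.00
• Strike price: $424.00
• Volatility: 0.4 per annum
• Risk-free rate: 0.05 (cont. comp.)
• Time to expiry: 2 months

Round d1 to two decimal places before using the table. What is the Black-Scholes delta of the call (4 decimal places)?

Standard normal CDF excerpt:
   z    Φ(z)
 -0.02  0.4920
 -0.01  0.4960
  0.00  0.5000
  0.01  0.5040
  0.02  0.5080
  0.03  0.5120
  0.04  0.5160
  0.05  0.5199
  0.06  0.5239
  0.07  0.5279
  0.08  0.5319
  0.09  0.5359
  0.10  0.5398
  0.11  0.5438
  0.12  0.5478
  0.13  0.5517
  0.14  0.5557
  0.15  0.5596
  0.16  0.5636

σ√T = 0.4 × 0.4082 = 0.1633
d₁ = [ln(419/424) + (0.05 + ½·0.4²)·0.1667] / (σ√T) = (-0.0119 + 0.0217) / 0.1633 = 0.0600 which rounds to 0.06
N(d₁) = N(0.06) = 0.5239
Δ_call = N(d₁) = 0.5239

0.5239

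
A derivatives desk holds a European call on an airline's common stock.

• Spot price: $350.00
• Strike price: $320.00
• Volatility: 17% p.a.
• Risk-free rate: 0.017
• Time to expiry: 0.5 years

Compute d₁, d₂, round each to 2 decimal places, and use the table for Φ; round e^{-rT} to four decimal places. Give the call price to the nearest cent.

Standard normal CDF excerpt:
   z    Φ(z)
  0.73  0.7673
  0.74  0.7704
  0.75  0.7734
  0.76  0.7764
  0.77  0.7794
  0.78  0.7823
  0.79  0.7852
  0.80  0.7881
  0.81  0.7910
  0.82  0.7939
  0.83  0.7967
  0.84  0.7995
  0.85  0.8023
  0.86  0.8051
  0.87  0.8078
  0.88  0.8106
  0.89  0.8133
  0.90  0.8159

T = 0.5;  σ√T = 0.1202
d₁ = [ln(350/320) + (0.017 + ½·0.17²)·0.5] / (σ√T) = (0.0896 + 0.0157) / 0.1202 = 0.8763 which rounds to 0.88
d₂ = 0.8763 − 0.1202 = 0.7561 which rounds to 0.76
exp(−rT) = exp(−0.017·0.5) = 0.9915
N(d₁) = N(0.88) = 0.8106;  N(d₂) = N(0.76) = 0.7764
C = 350·0.8106 − 320·0.9915·0.7764 = 283.7100 − 246.3362 = 37.3738

$37.37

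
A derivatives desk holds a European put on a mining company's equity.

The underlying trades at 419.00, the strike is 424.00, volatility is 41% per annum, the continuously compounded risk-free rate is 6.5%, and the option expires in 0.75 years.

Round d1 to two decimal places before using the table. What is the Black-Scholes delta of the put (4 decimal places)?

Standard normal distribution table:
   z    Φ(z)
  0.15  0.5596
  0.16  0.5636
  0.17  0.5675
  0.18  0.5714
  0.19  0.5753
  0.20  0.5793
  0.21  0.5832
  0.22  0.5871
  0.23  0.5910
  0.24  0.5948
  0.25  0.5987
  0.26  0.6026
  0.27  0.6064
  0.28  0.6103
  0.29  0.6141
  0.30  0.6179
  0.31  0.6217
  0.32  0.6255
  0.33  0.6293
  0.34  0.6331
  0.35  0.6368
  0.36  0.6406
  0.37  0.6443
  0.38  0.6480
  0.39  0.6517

T = 0.75;  σ√T = 0.3551
d₁ = [ln(419/424) + (0.065 + 0.41²/2)·0.75] / 0.3551 = [-0.0119 + 0.1118] / 0.3551 = 0.2814 → 0.28
N(d₁) = N(0.28) = 0.6103
Δ_put = N(d₁) − 1 = 0.6103 − 1 = -0.3897

-0.3897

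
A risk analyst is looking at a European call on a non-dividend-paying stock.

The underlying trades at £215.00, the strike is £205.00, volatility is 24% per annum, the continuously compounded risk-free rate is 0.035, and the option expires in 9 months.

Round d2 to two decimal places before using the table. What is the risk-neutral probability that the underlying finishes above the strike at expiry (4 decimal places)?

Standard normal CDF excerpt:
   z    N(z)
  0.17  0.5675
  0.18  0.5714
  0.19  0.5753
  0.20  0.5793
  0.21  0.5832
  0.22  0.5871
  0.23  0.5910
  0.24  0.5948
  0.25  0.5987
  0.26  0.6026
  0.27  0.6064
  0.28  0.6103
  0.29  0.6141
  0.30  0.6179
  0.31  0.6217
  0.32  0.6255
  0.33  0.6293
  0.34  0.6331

0.5987

σ√T = 0.24 × 0.8660 = 0.2078
d₁ = [ln(215/205) + (0.035 + ½·0.24²)·0.75] / (σ√T) = (0.0476 + 0.0478) / 0.2078 = 0.4594 which rounds to 0.46
d₂ = 0.4594 − 0.2078 = 0.2515 which rounds to 0.25
Risk-neutral Pr[S_T > K] = N(d₂) = N(0.25) = 0.5987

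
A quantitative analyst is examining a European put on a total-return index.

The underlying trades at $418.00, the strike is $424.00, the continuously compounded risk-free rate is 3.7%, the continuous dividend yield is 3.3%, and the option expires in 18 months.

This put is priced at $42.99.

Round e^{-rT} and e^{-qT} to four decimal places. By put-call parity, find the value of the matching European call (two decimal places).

$39.70

exp(−qT) = exp(−0.033·1.5) = 0.9517;  exp(−rT) = exp(−0.037·1.5) = 0.9460
Put-call parity: C − P = S·e^(−qT) − K·e^(−rT) = 418·0.9517 − 424·0.9460 = 397.8106 − 401.1040 = -3.2934
C = P + (C − P) = 42.99 + (-3.2934) = 39.6966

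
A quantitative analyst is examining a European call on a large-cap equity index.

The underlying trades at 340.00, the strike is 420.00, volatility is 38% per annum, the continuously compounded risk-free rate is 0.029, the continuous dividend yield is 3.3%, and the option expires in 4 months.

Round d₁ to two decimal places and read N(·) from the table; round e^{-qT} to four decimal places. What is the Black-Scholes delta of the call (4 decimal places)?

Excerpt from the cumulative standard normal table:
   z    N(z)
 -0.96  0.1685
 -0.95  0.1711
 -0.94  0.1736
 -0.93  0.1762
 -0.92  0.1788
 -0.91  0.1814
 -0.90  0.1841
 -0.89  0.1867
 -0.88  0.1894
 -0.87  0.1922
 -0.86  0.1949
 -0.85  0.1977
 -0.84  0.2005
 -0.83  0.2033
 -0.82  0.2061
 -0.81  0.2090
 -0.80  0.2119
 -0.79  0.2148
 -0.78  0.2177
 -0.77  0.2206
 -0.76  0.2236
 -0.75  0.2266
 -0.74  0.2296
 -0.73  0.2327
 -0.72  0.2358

T = 0.3333;  σ√T = 0.2194
d₁ = [ln(340/420) + (0.029 − 0.033 + ½·0.38²)·0.3333] / (σ√T) = (-0.2113 + 0.0227) / 0.2194 = -0.8595 → -0.86
N(d₁) = N(-0.86) = 0.1949
Δ_call = e^(−qT)·N(d₁) = 0.9891·0.1949 = 0.1928

0.1928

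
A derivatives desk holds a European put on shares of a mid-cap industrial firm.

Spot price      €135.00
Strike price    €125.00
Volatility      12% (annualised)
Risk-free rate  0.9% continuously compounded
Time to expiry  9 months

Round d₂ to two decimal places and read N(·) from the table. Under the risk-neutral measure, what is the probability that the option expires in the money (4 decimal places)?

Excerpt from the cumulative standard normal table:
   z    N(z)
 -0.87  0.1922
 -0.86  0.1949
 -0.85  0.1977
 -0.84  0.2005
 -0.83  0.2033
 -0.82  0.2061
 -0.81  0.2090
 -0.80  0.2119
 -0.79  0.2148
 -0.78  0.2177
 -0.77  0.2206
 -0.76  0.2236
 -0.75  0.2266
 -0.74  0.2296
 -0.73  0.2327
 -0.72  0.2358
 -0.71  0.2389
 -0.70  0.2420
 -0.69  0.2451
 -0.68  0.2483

0.2266

T = 0.75;  σ√T = 0.1039
d₁ = [ln(135/125) + (0.009 + ½·0.12²)·0.75] / (σ√T) = (0.0770 + 0.0121) / 0.1039 = 0.8575 ≈ 0.86
d₂ = 0.8575 − 0.1039 = 0.7535 ≈ 0.75
Risk-neutral Pr[S_T < K] = N(−d₂) = N(-0.75) = 0.2266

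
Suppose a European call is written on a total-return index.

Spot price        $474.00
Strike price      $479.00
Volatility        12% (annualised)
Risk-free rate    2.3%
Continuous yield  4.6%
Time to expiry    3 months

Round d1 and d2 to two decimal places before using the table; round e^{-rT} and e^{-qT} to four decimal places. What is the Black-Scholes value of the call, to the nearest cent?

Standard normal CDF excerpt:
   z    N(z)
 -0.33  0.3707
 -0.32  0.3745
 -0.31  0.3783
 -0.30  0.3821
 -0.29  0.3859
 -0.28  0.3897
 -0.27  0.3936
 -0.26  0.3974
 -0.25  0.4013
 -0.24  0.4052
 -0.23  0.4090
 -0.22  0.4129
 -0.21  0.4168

σ√T = 0.12·√0.25 = 0.0600
d₁ = [ln(474/479) + (0.023 − 0.046 + 0.12²/2)·0.25] / 0.0600 = [-0.0105 − 0.0040] / 0.0600 = -0.2407 ≈ -0.24
d₂ = d₁ − σ√T = -0.2407 − 0.0600 = -0.3007 ≈ -0.30
e^(−qT) = e^(−0.046·0.25) = 0.9886;  e^(−rT) = e^(−0.023·0.25) = 0.9943
N(d₁) = N(-0.24) = 0.4052;  N(d₂) = N(-0.30) = 0.3821
C = 474·0.9886·0.4052 − 479·0.9943·0.3821 = 189.8753 − 181.9827 = 7.8926

$7.89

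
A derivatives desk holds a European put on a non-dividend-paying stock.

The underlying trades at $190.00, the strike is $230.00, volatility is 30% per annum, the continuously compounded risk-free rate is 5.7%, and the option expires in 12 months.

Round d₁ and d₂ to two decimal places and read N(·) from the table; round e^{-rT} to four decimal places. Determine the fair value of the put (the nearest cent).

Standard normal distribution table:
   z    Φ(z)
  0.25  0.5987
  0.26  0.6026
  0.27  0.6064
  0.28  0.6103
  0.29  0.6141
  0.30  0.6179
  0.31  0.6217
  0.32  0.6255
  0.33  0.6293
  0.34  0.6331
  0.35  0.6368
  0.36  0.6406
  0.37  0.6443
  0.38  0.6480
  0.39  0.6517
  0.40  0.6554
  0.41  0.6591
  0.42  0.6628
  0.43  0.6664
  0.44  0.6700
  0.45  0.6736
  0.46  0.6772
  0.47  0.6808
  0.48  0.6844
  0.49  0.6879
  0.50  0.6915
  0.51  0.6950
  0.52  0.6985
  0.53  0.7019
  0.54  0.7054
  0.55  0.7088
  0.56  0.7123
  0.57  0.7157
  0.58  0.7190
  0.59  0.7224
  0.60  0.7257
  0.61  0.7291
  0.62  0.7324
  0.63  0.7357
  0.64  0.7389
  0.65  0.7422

$40.26

σ√T = 0.3 × 1.0000 = 0.3000
d₁ = [ln(190/230) + (0.057 + 0.3²/2)·1] / 0.3000 = [-0.1911 + 0.1020] / 0.3000 = -0.2969 → -0.30
d₂ = d₁ − σ√T = -0.2969 − 0.3000 = -0.5969 → -0.60
e^(−rT) = e^(−0.057·1) = 0.9446
P = 230·0.9446·N(0.60) − 190·N(0.30) = 230·0.9446·0.7257 − 190·0.6179 = 157.6641 − 117.4010 = 40.2631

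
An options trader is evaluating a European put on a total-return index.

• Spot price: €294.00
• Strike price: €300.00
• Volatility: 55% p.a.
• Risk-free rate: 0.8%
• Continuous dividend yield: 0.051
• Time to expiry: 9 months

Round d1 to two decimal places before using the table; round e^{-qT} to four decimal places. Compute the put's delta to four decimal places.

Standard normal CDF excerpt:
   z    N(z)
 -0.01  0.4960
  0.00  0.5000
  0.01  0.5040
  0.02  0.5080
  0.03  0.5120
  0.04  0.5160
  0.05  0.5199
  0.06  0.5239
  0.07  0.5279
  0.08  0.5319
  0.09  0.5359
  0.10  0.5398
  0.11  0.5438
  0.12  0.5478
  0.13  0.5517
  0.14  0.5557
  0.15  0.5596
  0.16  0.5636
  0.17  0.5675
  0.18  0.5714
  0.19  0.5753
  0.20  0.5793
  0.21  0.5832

-0.4315

σ√T = 0.55·√0.75 = 0.4763
d₁ = [ln(294/300) + (0.008 − 0.051 + 0.55²/2)·0.75] / 0.4763 = [-0.0202 + 0.0812] / 0.4763 = 0.1280 ⇒ 0.13
N(d₁) = N(0.13) = 0.5517
Δ_put = e^(−qT)·(N(d₁) − 1) = 0.9625·(0.5517 − 1) = -0.4315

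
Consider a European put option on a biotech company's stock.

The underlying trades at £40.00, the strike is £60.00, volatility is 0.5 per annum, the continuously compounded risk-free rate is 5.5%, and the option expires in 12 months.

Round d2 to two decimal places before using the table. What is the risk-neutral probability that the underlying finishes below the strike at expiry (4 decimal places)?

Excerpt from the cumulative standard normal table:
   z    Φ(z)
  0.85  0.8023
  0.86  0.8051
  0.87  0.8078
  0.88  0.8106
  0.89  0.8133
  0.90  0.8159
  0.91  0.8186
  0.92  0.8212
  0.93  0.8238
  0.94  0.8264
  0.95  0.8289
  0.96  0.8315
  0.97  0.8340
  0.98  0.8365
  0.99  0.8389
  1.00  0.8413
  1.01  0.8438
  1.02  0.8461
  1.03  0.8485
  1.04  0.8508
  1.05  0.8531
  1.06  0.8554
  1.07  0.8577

0.8289

σ√T = 0.5·√1 = 0.5000
d₁ = [ln(40/60) + (0.055 + 0.5²/2)·1] / 0.5000 = [-0.4055 + 0.1800] / 0.5000 = -0.4509 ⇒ -0.45
d₂ = d₁ − σ√T = -0.4509 − 0.5000 = -0.9509 ⇒ -0.95
Pr(exercise) under Q = N(−d₂) = N(0.95) = 0.8289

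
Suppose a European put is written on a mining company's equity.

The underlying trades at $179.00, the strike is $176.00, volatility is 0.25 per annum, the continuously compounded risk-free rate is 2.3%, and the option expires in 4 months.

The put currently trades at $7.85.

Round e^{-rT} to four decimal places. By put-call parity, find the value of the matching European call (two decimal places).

$12.19

exp(−rT) = exp(−0.023·0.3333) = 0.9924
Put-call parity: C − P = S − K·e^(−rT) = 179 − 176·0.9924 = 179 − 174.6624 = 4.3376
C = P + (C − P) = 7.85 + (4.3376) = 12.1876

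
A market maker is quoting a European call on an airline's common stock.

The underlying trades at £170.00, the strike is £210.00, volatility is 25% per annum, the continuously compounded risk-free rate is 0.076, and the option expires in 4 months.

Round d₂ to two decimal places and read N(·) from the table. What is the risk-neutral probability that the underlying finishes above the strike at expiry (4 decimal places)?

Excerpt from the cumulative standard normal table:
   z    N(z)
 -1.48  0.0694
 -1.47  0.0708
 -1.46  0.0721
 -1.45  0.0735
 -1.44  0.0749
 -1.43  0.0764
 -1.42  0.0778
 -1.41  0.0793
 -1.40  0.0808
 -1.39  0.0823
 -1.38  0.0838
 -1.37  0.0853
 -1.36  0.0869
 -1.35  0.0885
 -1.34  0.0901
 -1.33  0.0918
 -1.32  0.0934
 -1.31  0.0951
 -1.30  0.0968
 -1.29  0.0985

0.0869

σ√T = 0.25·√0.3333 = 0.1443
d₁ = [ln(170/210) + (0.076 + 0.25²/2)·0.3333] / 0.1443 = [-0.2113 + 0.0357] / 0.1443 = -1.2163 ≈ -1.22
d₂ = d₁ − σ√T = -1.2163 − 0.1443 = -1.3606 ≈ -1.36
Pr(exercise) under Q = N(d₂) = 0.0869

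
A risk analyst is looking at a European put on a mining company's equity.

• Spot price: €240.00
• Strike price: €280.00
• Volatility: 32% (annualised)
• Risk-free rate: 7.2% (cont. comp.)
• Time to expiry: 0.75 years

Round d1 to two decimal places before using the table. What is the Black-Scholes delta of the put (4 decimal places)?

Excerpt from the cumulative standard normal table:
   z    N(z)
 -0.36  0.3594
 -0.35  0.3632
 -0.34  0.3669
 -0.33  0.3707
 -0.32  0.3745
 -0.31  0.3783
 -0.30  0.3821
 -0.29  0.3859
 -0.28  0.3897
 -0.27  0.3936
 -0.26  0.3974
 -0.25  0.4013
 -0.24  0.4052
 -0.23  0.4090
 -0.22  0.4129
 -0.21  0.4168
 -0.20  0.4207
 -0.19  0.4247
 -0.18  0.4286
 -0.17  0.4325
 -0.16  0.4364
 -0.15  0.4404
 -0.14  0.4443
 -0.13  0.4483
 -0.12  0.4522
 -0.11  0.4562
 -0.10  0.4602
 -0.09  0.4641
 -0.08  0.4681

-0.5871

σ√T = 0.32·√0.75 = 0.2771
d₁ = [ln(240/280) + (0.072 + 0.32²/2)·0.75] / 0.2771 = [-0.1542 + 0.0924] / 0.2771 = -0.2228 ⇒ -0.22
N(d₁) = N(-0.22) = 0.4129
Δ_put = N(d₁) − 1 = 0.4129 − 1 = -0.5871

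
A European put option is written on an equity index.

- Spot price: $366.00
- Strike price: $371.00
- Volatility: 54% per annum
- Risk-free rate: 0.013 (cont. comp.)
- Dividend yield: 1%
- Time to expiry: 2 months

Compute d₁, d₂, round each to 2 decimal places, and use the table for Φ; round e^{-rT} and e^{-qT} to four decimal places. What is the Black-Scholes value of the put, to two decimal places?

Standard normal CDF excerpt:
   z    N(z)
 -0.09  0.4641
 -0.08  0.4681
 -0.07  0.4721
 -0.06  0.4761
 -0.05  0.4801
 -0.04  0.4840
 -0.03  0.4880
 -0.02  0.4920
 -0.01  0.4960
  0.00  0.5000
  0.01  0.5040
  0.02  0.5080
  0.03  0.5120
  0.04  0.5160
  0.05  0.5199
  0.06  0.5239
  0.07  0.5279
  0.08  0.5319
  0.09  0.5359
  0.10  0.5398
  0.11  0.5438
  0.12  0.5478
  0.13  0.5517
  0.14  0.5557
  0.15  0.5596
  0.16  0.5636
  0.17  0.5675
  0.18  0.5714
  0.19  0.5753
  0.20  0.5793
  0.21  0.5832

σ√T = 0.54·√0.1667 = 0.2205
ln(S/K) + (r − q + σ²/2)T = ln(366/371) + (0.013 − 0.01 + 0.54²/2)·0.1667 = -0.0136 + 0.0248 = 0.0112
d₁ = 0.0112 / 0.2205 = 0.0509 which rounds to 0.05
d₂ = d₁ − σ√T = 0.0509 − 0.2205 = -0.1695 which rounds to -0.17
e^(−qT) = e^(−0.01·0.1667) = 0.9983;  e^(−rT) = e^(−0.013·0.1667) = 0.9978
P = 371·0.9978·N(0.17) − 366·0.9983·N(-0.05) = 371·0.9978·0.5675 − 366·0.9983·0.4801 = 210.0793 − 175.4179 = 34.6614

$34.66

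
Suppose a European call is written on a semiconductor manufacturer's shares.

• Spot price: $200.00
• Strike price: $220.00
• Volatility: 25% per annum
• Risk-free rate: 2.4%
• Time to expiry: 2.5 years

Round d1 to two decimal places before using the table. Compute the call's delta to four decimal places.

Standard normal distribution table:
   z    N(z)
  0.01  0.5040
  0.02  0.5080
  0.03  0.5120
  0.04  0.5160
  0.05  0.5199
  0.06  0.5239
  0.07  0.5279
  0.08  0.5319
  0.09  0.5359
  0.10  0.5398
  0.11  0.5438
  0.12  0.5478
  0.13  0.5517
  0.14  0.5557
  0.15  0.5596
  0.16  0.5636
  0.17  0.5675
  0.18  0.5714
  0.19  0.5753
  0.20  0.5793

0.5438

σ√T = 0.25 × 1.5811 = 0.3953
d₁ = [ln(200/220) + (0.024 + ½·0.25²)·2.5] / (σ√T) = (-0.0953 + 0.1381) / 0.3953 = 0.1083 ≈ 0.11
N(d₁) = N(0.11) = 0.5438
Δ_call = N(d₁) = 0.5438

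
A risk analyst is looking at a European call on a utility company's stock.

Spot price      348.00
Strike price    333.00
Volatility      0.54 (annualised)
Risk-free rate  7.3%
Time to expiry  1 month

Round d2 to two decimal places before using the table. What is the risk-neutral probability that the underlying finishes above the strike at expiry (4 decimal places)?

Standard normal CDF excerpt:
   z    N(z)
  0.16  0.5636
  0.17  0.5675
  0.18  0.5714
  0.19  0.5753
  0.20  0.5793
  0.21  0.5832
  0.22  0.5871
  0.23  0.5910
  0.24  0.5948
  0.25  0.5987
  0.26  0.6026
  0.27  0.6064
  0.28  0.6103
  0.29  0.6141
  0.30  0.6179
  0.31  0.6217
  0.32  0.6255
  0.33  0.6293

0.5948

T = 0.08333;  σ√T = 0.1559
ln(S/K) + (r + σ²/2)T = ln(348/333) + (0.073 + 0.54²/2)·0.08333 = 0.0441 + 0.0182 = 0.0623
d₁ = 0.0623 / 0.1559 = 0.3996 which rounds to 0.40
d₂ = d₁ − σ√T = 0.3996 − 0.1559 = 0.2437 which rounds to 0.24
Risk-neutral Pr[S_T > K] = N(d₂) = N(0.24) = 0.5948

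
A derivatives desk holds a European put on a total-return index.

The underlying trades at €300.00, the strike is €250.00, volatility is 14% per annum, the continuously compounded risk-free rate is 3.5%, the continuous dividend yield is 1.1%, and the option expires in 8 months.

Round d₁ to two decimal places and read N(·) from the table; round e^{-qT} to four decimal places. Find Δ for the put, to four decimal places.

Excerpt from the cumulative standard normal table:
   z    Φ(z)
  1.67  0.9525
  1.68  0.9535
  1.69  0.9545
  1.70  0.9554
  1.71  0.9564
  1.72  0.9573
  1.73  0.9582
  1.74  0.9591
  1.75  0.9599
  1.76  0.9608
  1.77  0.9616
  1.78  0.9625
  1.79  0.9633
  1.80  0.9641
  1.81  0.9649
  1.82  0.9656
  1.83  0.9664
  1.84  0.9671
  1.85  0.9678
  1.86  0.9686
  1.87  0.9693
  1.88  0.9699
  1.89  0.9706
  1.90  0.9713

σ√T = 0.14·√0.6667 = 0.1143
d₁ = [ln(300/250) + (0.035 − 0.011 + 0.14²/2)·0.6667] / 0.1143 = [0.1823 + 0.0225] / 0.1143 = 1.7921 which rounds to 1.79
N(d₁) = N(1.79) = 0.9633
Δ_put = exp(−qT)·(N(d₁) − 1) = 0.9927·(0.9633 − 1) = -0.0364

-0.0364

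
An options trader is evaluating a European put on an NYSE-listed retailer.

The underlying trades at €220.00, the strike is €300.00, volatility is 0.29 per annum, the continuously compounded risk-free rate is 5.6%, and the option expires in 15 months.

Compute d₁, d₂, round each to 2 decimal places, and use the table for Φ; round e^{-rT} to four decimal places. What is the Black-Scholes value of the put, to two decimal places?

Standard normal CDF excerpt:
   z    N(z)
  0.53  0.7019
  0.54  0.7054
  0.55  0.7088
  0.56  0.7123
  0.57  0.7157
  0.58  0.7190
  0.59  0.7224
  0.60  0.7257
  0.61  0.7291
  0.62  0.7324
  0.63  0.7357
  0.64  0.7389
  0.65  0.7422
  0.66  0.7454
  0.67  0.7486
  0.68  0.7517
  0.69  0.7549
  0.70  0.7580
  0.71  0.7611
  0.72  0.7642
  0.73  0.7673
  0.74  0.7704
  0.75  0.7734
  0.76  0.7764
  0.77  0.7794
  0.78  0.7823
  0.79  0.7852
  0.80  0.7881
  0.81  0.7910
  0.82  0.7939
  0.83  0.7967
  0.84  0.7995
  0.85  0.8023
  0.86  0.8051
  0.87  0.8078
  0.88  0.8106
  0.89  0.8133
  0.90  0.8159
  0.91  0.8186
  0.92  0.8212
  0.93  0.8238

σ√T = 0.29·√1.25 = 0.3242
d₁ = [ln(220/300) + (0.056 + 0.29²/2)·1.25] / 0.3242 = [-0.3102 + 0.1226] / 0.3242 = -0.5786 → -0.58
d₂ = d₁ − σ√T = -0.5786 − 0.3242 = -0.9028 → -0.90
e^(−rT) = e^(−0.056·1.25) = 0.9324
N(−d₂) = N(0.90) = 0.8159;  N(−d₁) = N(0.58) = 0.7190
P = 300·0.9324·0.8159 − 220·0.7190 = 228.2235 − 158.1800 = 70.0435

€70.04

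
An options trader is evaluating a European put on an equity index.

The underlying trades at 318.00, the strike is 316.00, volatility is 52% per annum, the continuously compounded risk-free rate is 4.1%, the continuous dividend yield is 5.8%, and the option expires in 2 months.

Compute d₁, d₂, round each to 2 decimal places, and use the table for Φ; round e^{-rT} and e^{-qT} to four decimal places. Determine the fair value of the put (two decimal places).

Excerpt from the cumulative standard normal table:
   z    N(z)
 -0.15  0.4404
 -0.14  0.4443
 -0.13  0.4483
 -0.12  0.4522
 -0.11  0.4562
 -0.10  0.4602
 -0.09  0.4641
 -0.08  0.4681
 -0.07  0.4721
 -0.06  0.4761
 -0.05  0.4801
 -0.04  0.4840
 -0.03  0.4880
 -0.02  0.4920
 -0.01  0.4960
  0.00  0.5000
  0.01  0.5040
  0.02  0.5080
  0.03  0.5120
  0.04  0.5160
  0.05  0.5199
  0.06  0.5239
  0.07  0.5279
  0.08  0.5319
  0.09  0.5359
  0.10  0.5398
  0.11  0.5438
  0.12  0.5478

25.77

σ√T = 0.52 × 0.4082 = 0.2123
d₁ = [ln(318/316) + (0.041 − 0.058 + 0.52²/2)·0.1667] / 0.2123 = [0.0063 + 0.0197] / 0.2123 = 0.1225 → 0.12
d₂ = d₁ − σ√T = 0.1225 − 0.2123 = -0.0898 → -0.09
exp(−qT) = exp(−0.058·0.1667) = 0.9904;  exp(−rT) = exp(−0.041·0.1667) = 0.9932
P = 316·0.9932·N(0.09) − 318·0.9904·N(-0.12) = 316·0.9932·0.5359 − 318·0.9904·0.4522 = 168.1929 − 142.4191 = 25.7737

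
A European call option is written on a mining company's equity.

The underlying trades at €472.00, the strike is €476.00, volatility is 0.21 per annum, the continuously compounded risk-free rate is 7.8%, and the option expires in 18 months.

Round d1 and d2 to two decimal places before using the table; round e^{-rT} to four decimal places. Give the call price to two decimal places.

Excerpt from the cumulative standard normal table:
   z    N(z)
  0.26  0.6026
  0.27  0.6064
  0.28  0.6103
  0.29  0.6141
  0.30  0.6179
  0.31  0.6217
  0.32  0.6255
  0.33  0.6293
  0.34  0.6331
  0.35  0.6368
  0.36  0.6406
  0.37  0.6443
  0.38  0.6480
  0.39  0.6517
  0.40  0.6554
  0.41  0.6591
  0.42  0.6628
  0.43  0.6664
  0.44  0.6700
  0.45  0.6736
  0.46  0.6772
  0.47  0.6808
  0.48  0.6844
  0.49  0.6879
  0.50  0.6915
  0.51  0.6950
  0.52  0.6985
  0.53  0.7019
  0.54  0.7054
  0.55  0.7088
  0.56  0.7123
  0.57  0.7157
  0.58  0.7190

σ√T = 0.21 × 1.2247 = 0.2572
d₁ = [ln(472/476) + (0.078 + 0.21²/2)·1.5] / 0.2572 = [-0.0084 + 0.1501] / 0.2572 = 0.5507 → 0.55
d₂ = d₁ − σ√T = 0.5507 − 0.2572 = 0.2935 → 0.29
e^(−rT) = e^(−0.078·1.5) = 0.8896
N(d₁) = N(0.55) = 0.7088;  N(d₂) = N(0.29) = 0.6141
C = 472·0.7088 − 476·0.8896·0.6141 = 334.5536 − 260.0404 = 74.5132

€74.51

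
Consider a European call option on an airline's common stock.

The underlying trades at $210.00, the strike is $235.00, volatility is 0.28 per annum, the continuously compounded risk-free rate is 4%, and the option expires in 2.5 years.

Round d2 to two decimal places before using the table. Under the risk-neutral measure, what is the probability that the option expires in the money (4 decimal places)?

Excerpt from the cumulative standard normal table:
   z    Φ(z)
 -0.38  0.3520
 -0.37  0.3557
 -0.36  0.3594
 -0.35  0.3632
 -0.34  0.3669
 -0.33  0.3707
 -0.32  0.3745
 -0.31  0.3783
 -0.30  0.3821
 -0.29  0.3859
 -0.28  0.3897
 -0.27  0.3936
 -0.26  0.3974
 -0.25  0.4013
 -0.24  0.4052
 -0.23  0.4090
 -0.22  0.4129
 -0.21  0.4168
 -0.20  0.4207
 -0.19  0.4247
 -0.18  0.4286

σ√T = 0.28·√2.5 = 0.4427
ln(S/K) + (r + σ²/2)T = ln(210/235) + (0.04 + 0.28²/2)·2.5 = -0.1125 + 0.1980 = 0.0855
d₁ = 0.0855 / 0.4427 = 0.1932 which rounds to 0.19
d₂ = d₁ − σ√T = 0.1932 − 0.4427 = -0.2495 which rounds to -0.25
Risk-neutral Pr[S_T > K] = N(d₂) = N(-0.25) = 0.4013

0.4013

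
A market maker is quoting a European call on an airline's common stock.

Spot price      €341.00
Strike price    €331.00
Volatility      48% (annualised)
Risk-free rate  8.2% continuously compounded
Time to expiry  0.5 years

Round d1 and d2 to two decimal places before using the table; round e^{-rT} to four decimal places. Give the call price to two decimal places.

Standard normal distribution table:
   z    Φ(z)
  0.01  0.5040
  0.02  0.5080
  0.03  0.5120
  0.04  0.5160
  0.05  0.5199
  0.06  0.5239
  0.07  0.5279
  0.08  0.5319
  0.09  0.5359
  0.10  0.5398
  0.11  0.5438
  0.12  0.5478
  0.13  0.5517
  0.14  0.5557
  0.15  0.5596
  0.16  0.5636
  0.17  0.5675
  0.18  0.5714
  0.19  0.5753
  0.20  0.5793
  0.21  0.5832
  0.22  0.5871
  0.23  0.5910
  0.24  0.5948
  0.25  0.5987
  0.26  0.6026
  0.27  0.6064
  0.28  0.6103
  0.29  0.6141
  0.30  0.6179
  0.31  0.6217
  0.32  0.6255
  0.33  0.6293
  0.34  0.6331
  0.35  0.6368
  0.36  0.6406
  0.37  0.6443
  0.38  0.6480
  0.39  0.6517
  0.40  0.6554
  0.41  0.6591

€57.04

σ√T = 0.48 × 0.7071 = 0.3394
ln(S/K) + (r + σ²/2)T = ln(341/331) + (0.082 + 0.48²/2)·0.5 = 0.0298 + 0.0986 = 0.1284
d₁ = 0.1284 / 0.3394 = 0.3782 → 0.38
d₂ = d₁ − σ√T = 0.3782 − 0.3394 = 0.0388 → 0.04
e^(−rT) = e^(−0.082·0.5) = 0.9598
N(d₁) = N(0.38) = 0.6480;  N(d₂) = N(0.04) = 0.5160
C = 341·0.6480 − 331·0.9598·0.5160 = 220.9680 − 163.9300 = 57.0380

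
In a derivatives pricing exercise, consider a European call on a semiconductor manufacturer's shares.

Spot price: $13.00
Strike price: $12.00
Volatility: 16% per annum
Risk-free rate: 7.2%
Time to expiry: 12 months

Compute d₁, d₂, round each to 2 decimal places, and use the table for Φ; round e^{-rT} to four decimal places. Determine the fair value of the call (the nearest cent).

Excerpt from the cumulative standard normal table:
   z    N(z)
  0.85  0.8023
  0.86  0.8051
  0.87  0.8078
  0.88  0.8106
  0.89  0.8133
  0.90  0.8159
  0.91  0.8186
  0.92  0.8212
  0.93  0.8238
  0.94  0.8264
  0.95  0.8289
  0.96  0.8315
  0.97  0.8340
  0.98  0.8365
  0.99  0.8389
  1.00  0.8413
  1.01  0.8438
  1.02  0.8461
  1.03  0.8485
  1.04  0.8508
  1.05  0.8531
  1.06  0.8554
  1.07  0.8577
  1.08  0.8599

$2.01

T = 1;  σ√T = 0.1600
d₁ = [ln(13/12) + (0.072 + 0.16²/2)·1] / 0.1600 = [0.0800 + 0.0848] / 0.1600 = 1.0303 ⇒ 1.03
d₂ = d₁ − σ√T = 1.0303 − 0.1600 = 0.8703 ⇒ 0.87
exp(−rT) = exp(−0.072·1) = 0.9305
N(d₁) = N(1.03) = 0.8485;  N(d₂) = N(0.87) = 0.8078
C = 13·0.8485 − 12·0.9305·0.8078 = 11.0305 − 9.0199 = 2.0106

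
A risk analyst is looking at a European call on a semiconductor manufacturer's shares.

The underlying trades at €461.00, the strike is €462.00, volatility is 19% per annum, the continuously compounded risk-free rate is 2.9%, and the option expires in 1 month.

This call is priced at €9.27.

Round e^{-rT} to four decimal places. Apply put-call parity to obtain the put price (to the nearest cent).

exp(−rT) = exp(−0.029·0.08333) = 0.9976
Put-call parity: C − P = S − K·e^(−rT) = 461 − 462·0.9976 = 461 − 460.8912 = 0.1088
P = C − (C − P) = 9.27 − (0.1088) = 9.1612

€9.16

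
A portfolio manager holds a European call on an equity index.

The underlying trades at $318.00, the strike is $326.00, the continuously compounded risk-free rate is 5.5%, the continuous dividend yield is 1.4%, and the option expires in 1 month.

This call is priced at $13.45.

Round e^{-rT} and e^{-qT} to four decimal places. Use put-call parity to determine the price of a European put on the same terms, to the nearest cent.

$20.33

exp(−qT) = exp(−0.014·0.08333) = 0.9988;  exp(−rT) = exp(−0.055·0.08333) = 0.9954
Put-call parity: C − P = S·e^(−qT) − K·e^(−rT) = 318·0.9988 − 326·0.9954 = 317.6184 − 324.5004 = -6.8820
P = C − (C − P) = 13.45 − (-6.8820) = 20.3320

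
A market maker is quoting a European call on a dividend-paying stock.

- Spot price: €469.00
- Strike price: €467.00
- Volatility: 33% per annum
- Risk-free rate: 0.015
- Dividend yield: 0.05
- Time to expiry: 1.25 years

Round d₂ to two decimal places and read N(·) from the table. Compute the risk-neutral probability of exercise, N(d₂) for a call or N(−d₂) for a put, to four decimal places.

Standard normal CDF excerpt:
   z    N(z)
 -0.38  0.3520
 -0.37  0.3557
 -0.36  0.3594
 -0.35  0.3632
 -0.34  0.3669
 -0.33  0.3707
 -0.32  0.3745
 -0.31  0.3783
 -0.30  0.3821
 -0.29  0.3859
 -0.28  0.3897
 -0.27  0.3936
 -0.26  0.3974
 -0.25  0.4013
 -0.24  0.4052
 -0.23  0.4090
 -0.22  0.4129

0.3859

T = 1.25;  σ√T = 0.3690
d₁ = [ln(469/467) + (0.015 − 0.05 + 0.33²/2)·1.25] / 0.3690 = [0.0043 + 0.0243] / 0.3690 = 0.0775 → 0.08
d₂ = d₁ − σ√T = 0.0775 − 0.3690 = -0.2915 → -0.29
Pr(exercise) under Q = N(d₂) = 0.3859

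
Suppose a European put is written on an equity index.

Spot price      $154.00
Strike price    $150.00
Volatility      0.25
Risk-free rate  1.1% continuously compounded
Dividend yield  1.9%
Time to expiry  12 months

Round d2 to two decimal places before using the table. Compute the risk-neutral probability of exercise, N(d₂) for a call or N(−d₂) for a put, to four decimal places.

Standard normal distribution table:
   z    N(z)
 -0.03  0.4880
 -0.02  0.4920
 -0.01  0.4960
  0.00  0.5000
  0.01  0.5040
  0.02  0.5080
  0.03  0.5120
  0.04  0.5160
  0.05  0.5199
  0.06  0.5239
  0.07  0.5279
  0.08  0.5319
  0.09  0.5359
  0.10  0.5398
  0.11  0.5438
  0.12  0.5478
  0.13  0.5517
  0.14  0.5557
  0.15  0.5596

σ√T = 0.25·√1 = 0.2500
d₁ = [ln(154/150) + (0.011 − 0.019 + 0.25²/2)·1] / 0.2500 = [0.0263 + 0.0232] / 0.2500 = 0.1983 which rounds to 0.20
d₂ = d₁ − σ√T = 0.1983 − 0.2500 = -0.0517 which rounds to -0.05
Risk-neutral Pr[S_T < K] = N(−d₂) = N(0.05) = 0.5199

0.5199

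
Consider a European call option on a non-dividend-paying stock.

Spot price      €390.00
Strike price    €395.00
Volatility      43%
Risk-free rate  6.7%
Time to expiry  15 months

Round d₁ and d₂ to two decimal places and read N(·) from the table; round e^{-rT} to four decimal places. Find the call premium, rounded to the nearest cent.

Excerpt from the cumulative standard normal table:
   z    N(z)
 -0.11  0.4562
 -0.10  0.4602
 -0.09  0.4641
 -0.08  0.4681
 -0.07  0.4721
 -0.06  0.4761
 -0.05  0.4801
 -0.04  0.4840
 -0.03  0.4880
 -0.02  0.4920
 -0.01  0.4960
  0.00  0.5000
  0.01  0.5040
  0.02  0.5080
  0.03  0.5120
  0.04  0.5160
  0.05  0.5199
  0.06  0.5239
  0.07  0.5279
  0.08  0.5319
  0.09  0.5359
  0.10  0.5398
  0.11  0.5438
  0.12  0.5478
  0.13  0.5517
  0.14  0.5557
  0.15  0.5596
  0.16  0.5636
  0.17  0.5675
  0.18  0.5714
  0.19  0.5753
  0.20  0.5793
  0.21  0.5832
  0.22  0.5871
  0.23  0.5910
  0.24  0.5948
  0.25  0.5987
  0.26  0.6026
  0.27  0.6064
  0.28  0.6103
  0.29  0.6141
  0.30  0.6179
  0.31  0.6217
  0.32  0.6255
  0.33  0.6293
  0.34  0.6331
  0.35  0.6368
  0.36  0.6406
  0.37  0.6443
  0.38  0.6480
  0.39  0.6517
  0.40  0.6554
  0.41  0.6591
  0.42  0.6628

€85.56

T = 1.25;  σ√T = 0.4808
d₁ = [ln(390/395) + (0.067 + 0.43²/2)·1.25] / 0.4808 = [-0.0127 + 0.1993] / 0.4808 = 0.3881 ≈ 0.39
d₂ = d₁ − σ√T = 0.3881 − 0.4808 = -0.0927 ≈ -0.09
exp(−rT) = exp(−0.067·1.25) = 0.9197
N(d₁) = N(0.39) = 0.6517;  N(d₂) = N(-0.09) = 0.4641
C = 390·0.6517 − 395·0.9197·0.4641 = 254.1630 − 168.5989 = 85.5641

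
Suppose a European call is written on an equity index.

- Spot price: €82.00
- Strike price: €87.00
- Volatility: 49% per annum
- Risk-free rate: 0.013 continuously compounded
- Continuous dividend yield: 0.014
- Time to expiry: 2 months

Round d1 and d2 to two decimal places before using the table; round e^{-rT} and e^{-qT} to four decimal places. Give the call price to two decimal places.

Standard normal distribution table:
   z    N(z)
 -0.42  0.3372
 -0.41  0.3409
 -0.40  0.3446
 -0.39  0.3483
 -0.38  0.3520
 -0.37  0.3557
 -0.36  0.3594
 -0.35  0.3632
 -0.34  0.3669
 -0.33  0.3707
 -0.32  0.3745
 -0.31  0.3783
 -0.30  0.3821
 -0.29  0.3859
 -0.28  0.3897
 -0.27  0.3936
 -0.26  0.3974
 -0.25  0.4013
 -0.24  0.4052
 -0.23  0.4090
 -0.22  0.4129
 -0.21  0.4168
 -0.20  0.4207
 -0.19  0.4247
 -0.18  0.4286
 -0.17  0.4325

σ√T = 0.49 × 0.4082 = 0.2000
ln(S/K) + (r − q + σ²/2)T = ln(82/87) + (0.013 − 0.014 + 0.49²/2)·0.1667 = -0.0592 + 0.0198 = -0.0393
d₁ = -0.0393 / 0.2000 = -0.1967 ⇒ -0.20
d₂ = d₁ − σ√T = -0.1967 − 0.2000 = -0.3967 ⇒ -0.40
e^(−qT) = e^(−0.014·0.1667) = 0.9977;  e^(−rT) = e^(−0.013·0.1667) = 0.9978
C = 82·0.9977·N(-0.20) − 87·0.9978·N(-0.40) = 82·0.9977·0.4207 − 87·0.9978·0.3446 = 34.4181 − 29.9142 = 4.5038

€4.50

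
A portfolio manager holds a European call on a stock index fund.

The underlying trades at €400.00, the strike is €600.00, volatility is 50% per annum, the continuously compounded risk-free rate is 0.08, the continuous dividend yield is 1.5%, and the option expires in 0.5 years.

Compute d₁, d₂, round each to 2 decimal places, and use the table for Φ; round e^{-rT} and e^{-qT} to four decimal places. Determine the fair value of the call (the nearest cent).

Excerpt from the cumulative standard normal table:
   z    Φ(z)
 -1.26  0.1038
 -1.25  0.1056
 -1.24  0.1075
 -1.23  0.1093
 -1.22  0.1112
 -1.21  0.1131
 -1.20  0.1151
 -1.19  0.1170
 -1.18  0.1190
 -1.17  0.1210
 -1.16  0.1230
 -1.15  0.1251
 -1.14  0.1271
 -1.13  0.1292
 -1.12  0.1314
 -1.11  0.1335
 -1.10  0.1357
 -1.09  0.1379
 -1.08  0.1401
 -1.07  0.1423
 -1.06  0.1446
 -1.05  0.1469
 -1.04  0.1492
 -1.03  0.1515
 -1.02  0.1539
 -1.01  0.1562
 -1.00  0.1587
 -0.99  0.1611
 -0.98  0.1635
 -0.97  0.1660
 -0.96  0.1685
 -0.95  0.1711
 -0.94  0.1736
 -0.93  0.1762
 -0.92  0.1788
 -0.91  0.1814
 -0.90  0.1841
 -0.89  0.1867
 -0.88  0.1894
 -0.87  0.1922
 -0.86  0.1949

σ√T = 0.5 × 0.7071 = 0.3536
d₁ = [ln(400/600) + (0.08 − 0.015 + 0.5²/2)·0.5] / 0.3536 = [-0.4055 + 0.0950] / 0.3536 = -0.8781 ⇒ -0.88
d₂ = d₁ − σ√T = -0.8781 − 0.3536 = -1.2317 ⇒ -1.23
exp(−qT) = exp(−0.015·0.5) = 0.9925;  exp(−rT) = exp(−0.08·0.5) = 0.9608
N(d₁) = N(-0.88) = 0.1894;  N(d₂) = N(-1.23) = 0.1093
C = 400·0.9925·0.1894 − 600·0.9608·0.1093 = 75.1918 − 63.0093 = 12.1825

€12.18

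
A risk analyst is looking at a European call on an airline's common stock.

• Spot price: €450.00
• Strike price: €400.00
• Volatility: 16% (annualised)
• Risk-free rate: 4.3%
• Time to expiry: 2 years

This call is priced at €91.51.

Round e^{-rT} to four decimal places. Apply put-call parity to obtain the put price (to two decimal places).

€8.55

e^(−rT) = e^(−0.043·2) = 0.9176
Put-call parity: C − P = S − K·e^(−rT) = 450 − 400·0.9176 = 450 − 367.0400 = 82.9600
P = C − (C − P) = 91.51 − (82.9600) = 8.5500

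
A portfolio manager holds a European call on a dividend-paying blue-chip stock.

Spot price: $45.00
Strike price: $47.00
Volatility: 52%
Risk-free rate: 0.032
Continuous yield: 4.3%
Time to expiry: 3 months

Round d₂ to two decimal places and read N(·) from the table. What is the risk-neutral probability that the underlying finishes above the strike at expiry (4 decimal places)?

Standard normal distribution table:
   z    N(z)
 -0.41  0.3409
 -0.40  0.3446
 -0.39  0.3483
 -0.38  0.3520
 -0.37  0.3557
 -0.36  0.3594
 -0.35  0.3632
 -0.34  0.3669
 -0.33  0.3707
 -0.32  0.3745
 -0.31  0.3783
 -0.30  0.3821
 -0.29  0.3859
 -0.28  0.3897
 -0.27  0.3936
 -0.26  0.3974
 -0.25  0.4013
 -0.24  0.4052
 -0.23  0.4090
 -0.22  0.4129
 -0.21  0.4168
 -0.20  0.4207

σ√T = 0.52 × 0.5000 = 0.2600
d₁ = [ln(45/47) + (0.032 − 0.043 + 0.52²/2)·0.25] / 0.2600 = [-0.0435 + 0.0311] / 0.2600 = -0.0478 ⇒ -0.05
d₂ = d₁ − σ√T = -0.0478 − 0.2600 = -0.3078 ⇒ -0.31
Pr(exercise) under Q = N(d₂) = 0.3783

0.3783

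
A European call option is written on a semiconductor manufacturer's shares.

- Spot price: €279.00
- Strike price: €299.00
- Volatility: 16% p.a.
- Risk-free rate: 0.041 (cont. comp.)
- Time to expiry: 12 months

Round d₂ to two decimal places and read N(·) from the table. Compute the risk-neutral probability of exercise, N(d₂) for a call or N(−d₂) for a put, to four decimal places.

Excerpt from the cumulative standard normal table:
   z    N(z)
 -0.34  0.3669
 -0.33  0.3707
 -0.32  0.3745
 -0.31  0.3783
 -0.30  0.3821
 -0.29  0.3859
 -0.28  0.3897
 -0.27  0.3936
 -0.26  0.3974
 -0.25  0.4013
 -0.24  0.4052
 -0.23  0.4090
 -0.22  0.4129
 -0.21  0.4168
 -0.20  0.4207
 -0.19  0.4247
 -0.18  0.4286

σ√T = 0.16·√1 = 0.1600
d₁ = [ln(279/299) + (0.041 + 0.16²/2)·1] / 0.1600 = [-0.0692 + 0.0538] / 0.1600 = -0.0964 ≈ -0.10
d₂ = d₁ − σ√T = -0.0964 − 0.1600 = -0.2564 ≈ -0.26
Risk-neutral Pr[S_T > K] = N(d₂) = N(-0.26) = 0.3974

0.3974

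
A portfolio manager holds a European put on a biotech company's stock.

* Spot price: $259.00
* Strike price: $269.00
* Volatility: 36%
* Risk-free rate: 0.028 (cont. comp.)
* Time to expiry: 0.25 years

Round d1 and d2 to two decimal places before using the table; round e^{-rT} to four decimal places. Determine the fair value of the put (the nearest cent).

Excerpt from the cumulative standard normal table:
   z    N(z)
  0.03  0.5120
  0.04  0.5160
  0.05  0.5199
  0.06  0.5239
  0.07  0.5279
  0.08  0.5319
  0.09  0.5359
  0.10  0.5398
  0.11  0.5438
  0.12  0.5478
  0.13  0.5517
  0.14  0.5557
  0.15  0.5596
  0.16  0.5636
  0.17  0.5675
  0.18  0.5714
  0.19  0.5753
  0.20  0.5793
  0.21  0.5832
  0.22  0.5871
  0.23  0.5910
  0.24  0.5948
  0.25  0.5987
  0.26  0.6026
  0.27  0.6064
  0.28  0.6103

T = 0.25;  σ√T = 0.1800
d₁ = [ln(259/269) + (0.028 + ½·0.36²)·0.25] / (σ√T) = (-0.0379 + 0.0232) / 0.1800 = -0.0816 ≈ -0.08
d₂ = -0.0816 − 0.1800 = -0.2616 ≈ -0.26
e^(−rT) = e^(−0.028·0.25) = 0.9930
N(−d₂) = N(0.26) = 0.6026;  N(−d₁) = N(0.08) = 0.5319
P = 269·0.9930·0.6026 − 259·0.5319 = 160.9647 − 137.7621 = 23.2026

$23.20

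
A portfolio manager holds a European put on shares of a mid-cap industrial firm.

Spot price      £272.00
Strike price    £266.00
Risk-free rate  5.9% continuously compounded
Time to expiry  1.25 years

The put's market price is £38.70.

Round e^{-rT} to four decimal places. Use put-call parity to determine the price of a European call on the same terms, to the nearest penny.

e^(−rT) = e^(−0.059·1.25) = 0.9289
Put-call parity: C − P = S − K·e^(−rT) = 272 − 266·0.9289 = 272 − 247.0874 = 24.9126
C = P + (C − P) = 38.70 + (24.9126) = 63.6126

£63.61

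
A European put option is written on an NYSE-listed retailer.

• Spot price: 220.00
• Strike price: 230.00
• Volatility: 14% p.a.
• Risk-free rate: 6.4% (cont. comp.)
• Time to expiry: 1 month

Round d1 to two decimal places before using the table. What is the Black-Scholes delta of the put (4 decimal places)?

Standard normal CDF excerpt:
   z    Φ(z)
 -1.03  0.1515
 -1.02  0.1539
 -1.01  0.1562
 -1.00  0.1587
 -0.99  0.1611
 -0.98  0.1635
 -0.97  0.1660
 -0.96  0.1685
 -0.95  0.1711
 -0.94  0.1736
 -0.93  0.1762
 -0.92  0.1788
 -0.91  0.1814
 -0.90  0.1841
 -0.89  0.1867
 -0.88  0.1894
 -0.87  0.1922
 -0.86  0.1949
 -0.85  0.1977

σ√T = 0.14 × 0.2887 = 0.0404
d₁ = [ln(220/230) + (0.064 + 0.14²/2)·0.08333] / 0.0404 = [-0.0445 + 0.0062] / 0.0404 = -0.9477 which rounds to -0.95
N(d₁) = N(-0.95) = 0.1711
Δ_put = N(d₁) − 1 = 0.1711 − 1 = -0.8289

-0.8289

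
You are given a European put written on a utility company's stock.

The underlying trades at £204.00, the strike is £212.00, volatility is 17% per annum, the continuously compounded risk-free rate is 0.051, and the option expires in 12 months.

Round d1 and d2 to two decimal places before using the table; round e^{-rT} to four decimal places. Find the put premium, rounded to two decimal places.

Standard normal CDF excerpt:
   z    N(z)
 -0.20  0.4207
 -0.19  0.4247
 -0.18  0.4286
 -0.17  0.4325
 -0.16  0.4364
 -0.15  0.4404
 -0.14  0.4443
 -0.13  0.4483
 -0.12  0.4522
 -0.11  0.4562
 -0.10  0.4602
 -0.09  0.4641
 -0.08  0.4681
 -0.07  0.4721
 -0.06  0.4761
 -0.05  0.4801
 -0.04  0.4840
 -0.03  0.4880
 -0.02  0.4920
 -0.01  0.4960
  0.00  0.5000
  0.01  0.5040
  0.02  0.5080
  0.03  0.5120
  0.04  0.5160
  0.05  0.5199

£12.51

T = 1;  σ√T = 0.1700
d₁ = [ln(204/212) + (0.051 + ½·0.17²)·1] / (σ√T) = (-0.0385 + 0.0654) / 0.1700 = 0.1587 → 0.16
d₂ = 0.1587 − 0.1700 = -0.0113 → -0.01
e^(−rT) = e^(−0.051·1) = 0.9503
P = 212·0.9503·N(0.01) − 204·N(-0.16) = 212·0.9503·0.5040 − 204·0.4364 = 101.5377 − 89.0256 = 12.5121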